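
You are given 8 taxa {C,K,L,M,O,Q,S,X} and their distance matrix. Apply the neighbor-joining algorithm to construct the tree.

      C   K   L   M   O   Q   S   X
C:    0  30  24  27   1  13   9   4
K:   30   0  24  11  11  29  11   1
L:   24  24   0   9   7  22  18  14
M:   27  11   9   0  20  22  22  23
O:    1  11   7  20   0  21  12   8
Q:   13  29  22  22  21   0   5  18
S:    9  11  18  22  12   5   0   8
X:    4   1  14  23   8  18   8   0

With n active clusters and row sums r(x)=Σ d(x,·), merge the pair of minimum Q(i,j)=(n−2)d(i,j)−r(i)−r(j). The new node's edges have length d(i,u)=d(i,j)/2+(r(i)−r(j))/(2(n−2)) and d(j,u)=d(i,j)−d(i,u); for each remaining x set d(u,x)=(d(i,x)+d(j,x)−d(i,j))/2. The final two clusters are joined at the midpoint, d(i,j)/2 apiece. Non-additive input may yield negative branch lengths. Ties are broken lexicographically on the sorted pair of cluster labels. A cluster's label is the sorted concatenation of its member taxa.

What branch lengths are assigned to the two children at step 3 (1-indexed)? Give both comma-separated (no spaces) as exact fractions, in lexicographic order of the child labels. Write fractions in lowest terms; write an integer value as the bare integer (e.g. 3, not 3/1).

49/8,-9/8

iteration 1: select L,M (d=9, Q=-198); attach at lengths (19/6, 35/6); label the merged cluster LM
  updated: d(C,LM)=21, d(K,LM)=13, d(LM,O)=9, d(LM,Q)=35/2, d(LM,S)=31/2, d(LM,X)=14
iteration 2: select K,X (d=1, Q=-143); attach at lengths (47/10, -37/10); label the merged cluster KX
  updated: d(C,KX)=33/2, d(KX,LM)=13, d(KX,O)=9, d(KX,Q)=23, d(KX,S)=9
iteration 3: select Q,S (d=5, Q=-110); attach at lengths (49/8, -9/8); label the merged cluster QS
  updated: d(C,QS)=17/2, d(KX,QS)=27/2, d(LM,QS)=14, d(O,QS)=14
iteration 4: select C,O (d=1, Q=-77); attach at lengths (17/6, -11/6); label the merged cluster CO
  updated: d(CO,KX)=49/4, d(CO,LM)=29/2, d(CO,QS)=43/4
iteration 5: select CO,QS (d=43/4, Q=-217/4); attach at lengths (83/16, 89/16); label the merged cluster COQS
  updated: d(COQS,KX)=15/2, d(COQS,LM)=71/8
iteration 6: select COQS,KX (d=15/2, Q=-235/8); attach at lengths (27/16, 93/16); label the merged cluster CKOQSX
  updated: d(CKOQSX,LM)=115/16
iteration 7: select CKOQSX,LM (d=115/16); attach at lengths (115/32, 115/32); label the merged cluster CKLMOQSX
final tree: ((((C:17/6,O:-11/6):83/16,(Q:49/8,S:-9/8):89/16):27/16,(K:47/10,X:-37/10):93/16):115/32,(L:19/6,M:35/6):115/32)
total length: 663/16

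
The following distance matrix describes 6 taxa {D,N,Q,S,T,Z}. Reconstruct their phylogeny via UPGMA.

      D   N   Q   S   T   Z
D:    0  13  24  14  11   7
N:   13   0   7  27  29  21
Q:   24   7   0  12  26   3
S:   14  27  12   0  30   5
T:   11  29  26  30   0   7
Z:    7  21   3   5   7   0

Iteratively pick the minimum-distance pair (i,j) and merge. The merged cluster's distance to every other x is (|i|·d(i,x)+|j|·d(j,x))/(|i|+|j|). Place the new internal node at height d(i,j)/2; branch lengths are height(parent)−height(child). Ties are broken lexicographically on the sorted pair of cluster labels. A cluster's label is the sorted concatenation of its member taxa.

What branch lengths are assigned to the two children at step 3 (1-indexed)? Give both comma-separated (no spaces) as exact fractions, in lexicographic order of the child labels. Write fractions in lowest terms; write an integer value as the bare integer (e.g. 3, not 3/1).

step 1: merge (Q,Z) at d=3; branch lengths Q→3/2, Z→3/2; new cluster QZ
  updated: d(D,QZ)=31/2, d(N,QZ)=14, d(QZ,S)=17/2, d(QZ,T)=33/2
step 2: merge (QZ,S) at d=17/2; branch lengths QZ→11/4, S→17/4; new cluster QSZ
  updated: d(D,QSZ)=15, d(N,QSZ)=55/3, d(QSZ,T)=21
step 3: merge (D,T) at d=11; branch lengths D→11/2, T→11/2; new cluster DT
  updated: d(DT,N)=21, d(DT,QSZ)=18
step 4: merge (DT,QSZ) at d=18; branch lengths DT→7/2, QSZ→19/4; new cluster DQSTZ
  updated: d(DQSTZ,N)=97/5
step 5: merge (DQSTZ,N) at d=97/5; branch lengths DQSTZ→7/10, N→97/10; new cluster DNQSTZ
final tree: (((D:11/2,T:11/2):7/2,((Q:3/2,Z:3/2):11/4,S:17/4):19/4):7/10,N:97/10)
total length: 793/20

11/2,11/2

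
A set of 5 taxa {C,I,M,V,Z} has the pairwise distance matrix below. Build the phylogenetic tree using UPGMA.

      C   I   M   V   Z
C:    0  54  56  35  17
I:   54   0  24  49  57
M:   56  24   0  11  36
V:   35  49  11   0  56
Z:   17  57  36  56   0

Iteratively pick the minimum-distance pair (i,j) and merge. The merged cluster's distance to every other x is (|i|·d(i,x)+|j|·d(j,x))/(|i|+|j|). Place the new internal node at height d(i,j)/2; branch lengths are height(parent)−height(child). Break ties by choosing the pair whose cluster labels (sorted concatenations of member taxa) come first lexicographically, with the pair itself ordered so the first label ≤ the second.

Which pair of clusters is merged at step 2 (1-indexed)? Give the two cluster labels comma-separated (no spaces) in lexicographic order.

C,Z

1. join M+V (d=11) ⇒ MV; edges |M|=11/2, |V|=11/2
  updated: d(C,MV)=91/2, d(I,MV)=73/2, d(MV,Z)=46
2. join C+Z (d=17) ⇒ CZ; edges |C|=17/2, |Z|=17/2
  updated: d(CZ,I)=111/2, d(CZ,MV)=183/4
3. join I+MV (d=73/2) ⇒ IMV; edges |I|=73/4, |MV|=51/4
  updated: d(CZ,IMV)=49
4. join CZ+IMV (d=49) ⇒ CIMVZ; edges |CZ|=16, |IMV|=25/4
final tree: ((C:17/2,Z:17/2):16,(I:73/4,(M:11/2,V:11/2):51/4):25/4)
total length: 325/4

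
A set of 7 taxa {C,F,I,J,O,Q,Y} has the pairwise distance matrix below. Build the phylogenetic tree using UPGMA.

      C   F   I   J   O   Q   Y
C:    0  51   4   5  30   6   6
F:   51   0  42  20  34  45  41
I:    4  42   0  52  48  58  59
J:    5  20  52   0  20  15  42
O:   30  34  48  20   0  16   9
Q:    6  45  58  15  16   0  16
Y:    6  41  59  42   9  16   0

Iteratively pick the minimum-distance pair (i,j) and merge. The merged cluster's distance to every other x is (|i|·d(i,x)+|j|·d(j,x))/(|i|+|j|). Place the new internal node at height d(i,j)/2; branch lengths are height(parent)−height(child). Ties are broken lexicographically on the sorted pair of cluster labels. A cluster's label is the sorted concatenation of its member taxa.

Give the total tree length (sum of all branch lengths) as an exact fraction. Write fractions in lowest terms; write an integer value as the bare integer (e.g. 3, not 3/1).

step 1: merge (C,I) at d=4; branch lengths C→2, I→2; new cluster CI
  updated: d(CI,F)=93/2, d(CI,J)=57/2, d(CI,O)=39, d(CI,Q)=32, d(CI,Y)=65/2
step 2: merge (O,Y) at d=9; branch lengths O→9/2, Y→9/2; new cluster OY
  updated: d(CI,OY)=143/4, d(F,OY)=75/2, d(J,OY)=31, d(OY,Q)=16
step 3: merge (J,Q) at d=15; branch lengths J→15/2, Q→15/2; new cluster JQ
  updated: d(CI,JQ)=121/4, d(F,JQ)=65/2, d(JQ,OY)=47/2
step 4: merge (JQ,OY) at d=47/2; branch lengths JQ→17/4, OY→29/4; new cluster JOQY
  updated: d(CI,JOQY)=33, d(F,JOQY)=35
step 5: merge (CI,JOQY) at d=33; branch lengths CI→29/2, JOQY→19/4; new cluster CIJOQY
  updated: d(CIJOQY,F)=233/6
step 6: merge (CIJOQY,F) at d=233/6; branch lengths CIJOQY→35/12, F→233/12; new cluster CFIJOQY
final tree: (((C:2,I:2):29/2,((J:15/2,Q:15/2):17/4,(O:9/2,Y:9/2):29/4):19/4):35/12,F:233/12)
total length: 973/12

973/12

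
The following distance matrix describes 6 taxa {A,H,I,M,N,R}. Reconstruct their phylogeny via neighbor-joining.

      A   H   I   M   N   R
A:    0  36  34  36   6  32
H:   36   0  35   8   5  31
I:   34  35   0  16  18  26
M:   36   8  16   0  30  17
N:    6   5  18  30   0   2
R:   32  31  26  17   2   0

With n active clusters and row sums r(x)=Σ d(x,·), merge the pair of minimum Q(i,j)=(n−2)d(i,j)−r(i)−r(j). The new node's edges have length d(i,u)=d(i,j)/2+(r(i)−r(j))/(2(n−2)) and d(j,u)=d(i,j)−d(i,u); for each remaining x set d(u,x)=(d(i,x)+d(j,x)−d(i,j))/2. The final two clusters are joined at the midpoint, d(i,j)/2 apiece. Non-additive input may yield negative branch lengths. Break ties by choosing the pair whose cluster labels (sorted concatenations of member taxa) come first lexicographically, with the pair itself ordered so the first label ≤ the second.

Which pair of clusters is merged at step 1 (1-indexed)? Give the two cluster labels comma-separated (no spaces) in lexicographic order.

H,M

iteration 1: select H,M (d=8, Q=-190); attach at lengths (5, 3); label the merged cluster HM
  updated: d(A,HM)=32, d(HM,I)=43/2, d(HM,N)=27/2, d(HM,R)=20
iteration 2: select A,N (d=6, Q=-251/2); attach at lengths (55/4, -31/4); label the merged cluster AN
  updated: d(AN,HM)=79/4, d(AN,I)=23, d(AN,R)=14
iteration 3: select AN,R (d=14, Q=-355/4); attach at lengths (99/16, 125/16); label the merged cluster ANR
  updated: d(ANR,HM)=103/8, d(ANR,I)=35/2
iteration 4: select ANR,HM (d=103/8, Q=-415/8); attach at lengths (71/16, 135/16); label the merged cluster AHMNR
  updated: d(AHMNR,I)=209/16
iteration 5: select AHMNR,I (d=209/16); attach at lengths (209/32, 209/32); label the merged cluster AHIMNR
final tree: ((((A:55/4,N:-31/4):99/16,R:125/16):71/16,(H:5,M:3):135/16):209/32,I:209/32)
total length: 863/16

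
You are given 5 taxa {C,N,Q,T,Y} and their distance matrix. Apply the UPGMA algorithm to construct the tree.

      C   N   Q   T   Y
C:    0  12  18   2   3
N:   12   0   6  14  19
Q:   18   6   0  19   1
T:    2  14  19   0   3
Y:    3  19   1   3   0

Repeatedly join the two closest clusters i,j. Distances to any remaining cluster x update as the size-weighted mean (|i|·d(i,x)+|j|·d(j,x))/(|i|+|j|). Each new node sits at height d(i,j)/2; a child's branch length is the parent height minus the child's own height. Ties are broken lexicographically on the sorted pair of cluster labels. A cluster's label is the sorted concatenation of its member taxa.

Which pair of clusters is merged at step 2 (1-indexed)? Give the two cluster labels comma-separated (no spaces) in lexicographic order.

C,T

iteration 1: select Q,Y (d=1); attach at lengths (1/2, 1/2); label the merged cluster QY
  updated: d(C,QY)=21/2, d(N,QY)=25/2, d(QY,T)=11
iteration 2: select C,T (d=2); attach at lengths (1, 1); label the merged cluster CT
  updated: d(CT,N)=13, d(CT,QY)=43/4
iteration 3: select CT,QY (d=43/4); attach at lengths (35/8, 39/8); label the merged cluster CQTY
  updated: d(CQTY,N)=51/4
iteration 4: select CQTY,N (d=51/4); attach at lengths (1, 51/8); label the merged cluster CNQTY
final tree: (((C:1,T:1):35/8,(Q:1/2,Y:1/2):39/8):1,N:51/8)
total length: 157/8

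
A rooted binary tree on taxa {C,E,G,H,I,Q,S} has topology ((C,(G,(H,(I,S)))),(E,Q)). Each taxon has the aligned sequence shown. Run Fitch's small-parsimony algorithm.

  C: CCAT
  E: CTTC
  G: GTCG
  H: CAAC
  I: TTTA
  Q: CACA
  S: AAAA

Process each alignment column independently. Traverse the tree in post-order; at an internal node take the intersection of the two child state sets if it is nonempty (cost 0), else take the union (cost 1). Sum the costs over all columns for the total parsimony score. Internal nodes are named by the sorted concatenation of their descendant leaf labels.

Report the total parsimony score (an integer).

15

IS@0: {T} ∪ {A} = {A,T} (union, +1)
HIS@0: {C} ∪ {A,T} = {A,C,T} (union, +1)
GHIS@0: {G} ∪ {A,C,T} = {A,C,G,T} (union, +1)
CGHIS@0: {C} ∩ {A,C,G,T} = {C} (intersection, +0)
EQ@0: {C} ∩ {C} = {C} (intersection, +0)
CEGHIQS@0: {C} ∩ {C} = {C} (intersection, +0)
IS@1: {T} ∪ {A} = {A,T} (union, +1)
HIS@1: {A} ∩ {A,T} = {A} (intersection, +0)
GHIS@1: {T} ∪ {A} = {A,T} (union, +1)
CGHIS@1: {C} ∪ {A,T} = {A,C,T} (union, +1)
EQ@1: {T} ∪ {A} = {A,T} (union, +1)
CEGHIQS@1: {A,C,T} ∩ {A,T} = {A,T} (intersection, +0)
IS@2: {T} ∪ {A} = {A,T} (union, +1)
HIS@2: {A} ∩ {A,T} = {A} (intersection, +0)
GHIS@2: {C} ∪ {A} = {A,C} (union, +1)
CGHIS@2: {A} ∩ {A,C} = {A} (intersection, +0)
EQ@2: {T} ∪ {C} = {C,T} (union, +1)
CEGHIQS@2: {A} ∪ {C,T} = {A,C,T} (union, +1)
IS@3: {A} ∩ {A} = {A} (intersection, +0)
HIS@3: {C} ∪ {A} = {A,C} (union, +1)
GHIS@3: {G} ∪ {A,C} = {A,C,G} (union, +1)
CGHIS@3: {T} ∪ {A,C,G} = {A,C,G,T} (union, +1)
EQ@3: {C} ∪ {A} = {A,C} (union, +1)
CEGHIQS@3: {A,C,G,T} ∩ {A,C} = {A,C} (intersection, +0)
per-site changes: [3, 4, 4, 4]; total = 15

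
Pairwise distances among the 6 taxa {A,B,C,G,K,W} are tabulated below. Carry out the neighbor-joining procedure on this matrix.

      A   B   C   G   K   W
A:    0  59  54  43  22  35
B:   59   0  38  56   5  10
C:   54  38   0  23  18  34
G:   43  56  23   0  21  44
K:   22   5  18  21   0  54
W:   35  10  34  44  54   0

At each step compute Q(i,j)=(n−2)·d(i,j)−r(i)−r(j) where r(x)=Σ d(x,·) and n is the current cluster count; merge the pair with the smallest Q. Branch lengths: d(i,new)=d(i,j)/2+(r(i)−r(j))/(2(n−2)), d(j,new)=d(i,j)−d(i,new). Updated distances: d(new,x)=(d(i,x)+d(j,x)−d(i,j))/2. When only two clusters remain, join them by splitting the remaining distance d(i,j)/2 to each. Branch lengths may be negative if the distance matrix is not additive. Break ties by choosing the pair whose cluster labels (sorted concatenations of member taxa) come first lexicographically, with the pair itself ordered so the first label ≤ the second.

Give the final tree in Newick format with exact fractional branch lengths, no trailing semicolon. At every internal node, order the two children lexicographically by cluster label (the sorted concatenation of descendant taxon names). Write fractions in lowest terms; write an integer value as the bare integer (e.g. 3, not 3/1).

(((A:181/8,K:-5/8):29/8,(B:31/8,W:49/8):149/8):63/16,(C:21/2,G:25/2):63/16)

iteration 1: select B,W (d=10, Q=-305); attach at lengths (31/8, 49/8); label the merged cluster BW
  updated: d(A,BW)=42, d(BW,C)=31, d(BW,G)=45, d(BW,K)=49/2
iteration 2: select C,G (d=23, Q=-189); attach at lengths (21/2, 25/2); label the merged cluster CG
  updated: d(A,CG)=37, d(BW,CG)=53/2, d(CG,K)=8
iteration 3: select A,K (d=22, Q=-223/2); attach at lengths (181/8, -5/8); label the merged cluster AK
  updated: d(AK,BW)=89/4, d(AK,CG)=23/2
iteration 4: select AK,BW (d=89/4, Q=-241/4); attach at lengths (29/8, 149/8); label the merged cluster ABKW
  updated: d(ABKW,CG)=63/8
iteration 5: select ABKW,CG (d=63/8); attach at lengths (63/16, 63/16); label the merged cluster ABCGKW
final tree: (((A:181/8,K:-5/8):29/8,(B:31/8,W:49/8):149/8):63/16,(C:21/2,G:25/2):63/16)
total length: 681/8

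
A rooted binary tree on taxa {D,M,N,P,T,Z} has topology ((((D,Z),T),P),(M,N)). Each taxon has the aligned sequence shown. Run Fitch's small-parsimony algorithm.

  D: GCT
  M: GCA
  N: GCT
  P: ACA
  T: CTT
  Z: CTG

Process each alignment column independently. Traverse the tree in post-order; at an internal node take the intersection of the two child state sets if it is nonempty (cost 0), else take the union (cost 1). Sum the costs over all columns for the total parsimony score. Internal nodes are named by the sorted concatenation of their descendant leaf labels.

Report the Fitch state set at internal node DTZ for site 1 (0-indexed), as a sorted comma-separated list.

[col 0] DZ: children D:{G}, Z:{C} ∪→ {C,G}; cost 1
[col 0] DTZ: children DZ:{C,G}, T:{C} ∩→ {C}; cost 0
[col 0] DPTZ: children DTZ:{C}, P:{A} ∪→ {A,C}; cost 1
[col 0] MN: children M:{G}, N:{G} ∩→ {G}; cost 0
[col 0] DMNPTZ: children DPTZ:{A,C}, MN:{G} ∪→ {A,C,G}; cost 1
[col 1] DZ: children D:{C}, Z:{T} ∪→ {C,T}; cost 1
[col 1] DTZ: children DZ:{C,T}, T:{T} ∩→ {T}; cost 0
[col 1] DPTZ: children DTZ:{T}, P:{C} ∪→ {C,T}; cost 1
[col 1] MN: children M:{C}, N:{C} ∩→ {C}; cost 0
[col 1] DMNPTZ: children DPTZ:{C,T}, MN:{C} ∩→ {C}; cost 0
[col 2] DZ: children D:{T}, Z:{G} ∪→ {G,T}; cost 1
[col 2] DTZ: children DZ:{G,T}, T:{T} ∩→ {T}; cost 0
[col 2] DPTZ: children DTZ:{T}, P:{A} ∪→ {A,T}; cost 1
[col 2] MN: children M:{A}, N:{T} ∪→ {A,T}; cost 1
[col 2] DMNPTZ: children DPTZ:{A,T}, MN:{A,T} ∩→ {A,T}; cost 0
per-site changes: [3, 2, 3]; total = 8

T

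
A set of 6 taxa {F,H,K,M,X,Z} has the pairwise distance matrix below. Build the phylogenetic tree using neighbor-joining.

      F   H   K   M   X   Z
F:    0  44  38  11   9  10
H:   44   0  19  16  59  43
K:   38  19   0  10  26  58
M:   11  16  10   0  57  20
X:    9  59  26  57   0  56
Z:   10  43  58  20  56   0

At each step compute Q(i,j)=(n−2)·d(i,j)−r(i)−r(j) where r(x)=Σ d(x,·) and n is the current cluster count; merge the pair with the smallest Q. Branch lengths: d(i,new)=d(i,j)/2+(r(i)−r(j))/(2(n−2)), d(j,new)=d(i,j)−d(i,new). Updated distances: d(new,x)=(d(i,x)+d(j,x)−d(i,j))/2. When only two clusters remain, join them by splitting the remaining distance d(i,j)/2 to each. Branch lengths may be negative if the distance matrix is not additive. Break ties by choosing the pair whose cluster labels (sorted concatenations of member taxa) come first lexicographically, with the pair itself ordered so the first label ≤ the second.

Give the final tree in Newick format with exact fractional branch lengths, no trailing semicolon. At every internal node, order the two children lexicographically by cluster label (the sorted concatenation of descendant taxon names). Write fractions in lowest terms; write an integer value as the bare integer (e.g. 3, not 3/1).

(((((F:-59/8,X:131/8):137/12,Z:205/12):217/16,M:-49/16):105/16,H:185/16):119/32,K:119/32)

iteration 1: select F,X (d=9, Q=-283); attach at lengths (-59/8, 131/8); label the merged cluster FX
  updated: d(FX,H)=47, d(FX,K)=55/2, d(FX,M)=59/2, d(FX,Z)=57/2
iteration 2: select FX,Z (d=57/2, Q=-393/2); attach at lengths (137/12, 205/12); label the merged cluster FXZ
  updated: d(FXZ,H)=123/4, d(FXZ,K)=57/2, d(FXZ,M)=21/2
iteration 3: select FXZ,M (d=21/2, Q=-341/4); attach at lengths (217/16, -49/16); label the merged cluster FMXZ
  updated: d(FMXZ,H)=145/8, d(FMXZ,K)=14
iteration 4: select FMXZ,H (d=145/8, Q=-409/8); attach at lengths (105/16, 185/16); label the merged cluster FHMXZ
  updated: d(FHMXZ,K)=119/16
iteration 5: select FHMXZ,K (d=119/16); attach at lengths (119/32, 119/32); label the merged cluster FHKMXZ
final tree: (((((F:-59/8,X:131/8):137/12,Z:205/12):217/16,M:-49/16):105/16,H:185/16):119/32,K:119/32)
total length: 1177/16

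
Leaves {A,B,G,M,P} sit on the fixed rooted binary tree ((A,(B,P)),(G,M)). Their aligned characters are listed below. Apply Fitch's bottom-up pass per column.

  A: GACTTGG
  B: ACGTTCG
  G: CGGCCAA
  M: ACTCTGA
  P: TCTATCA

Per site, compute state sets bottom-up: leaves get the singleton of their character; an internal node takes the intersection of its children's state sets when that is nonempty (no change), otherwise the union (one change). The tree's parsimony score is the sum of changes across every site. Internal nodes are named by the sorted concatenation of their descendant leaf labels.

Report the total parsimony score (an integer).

15

site 0, node BP: B={A} ∪ P={T} → {A,T} (+1)
site 0, node ABP: A={G} ∪ BP={A,T} → {A,G,T} (+1)
site 0, node GM: G={C} ∪ M={A} → {A,C} (+1)
site 0, node ABGMP: ABP={A,G,T} ∩ GM={A,C} → {A} (+0)
site 1, node BP: B={C} ∩ P={C} → {C} (+0)
site 1, node ABP: A={A} ∪ BP={C} → {A,C} (+1)
site 1, node GM: G={G} ∪ M={C} → {C,G} (+1)
site 1, node ABGMP: ABP={A,C} ∩ GM={C,G} → {C} (+0)
site 2, node BP: B={G} ∪ P={T} → {G,T} (+1)
site 2, node ABP: A={C} ∪ BP={G,T} → {C,G,T} (+1)
site 2, node GM: G={G} ∪ M={T} → {G,T} (+1)
site 2, node ABGMP: ABP={C,G,T} ∩ GM={G,T} → {G,T} (+0)
site 3, node BP: B={T} ∪ P={A} → {A,T} (+1)
site 3, node ABP: A={T} ∩ BP={A,T} → {T} (+0)
site 3, node GM: G={C} ∩ M={C} → {C} (+0)
site 3, node ABGMP: ABP={T} ∪ GM={C} → {C,T} (+1)
site 4, node BP: B={T} ∩ P={T} → {T} (+0)
site 4, node ABP: A={T} ∩ BP={T} → {T} (+0)
site 4, node GM: G={C} ∪ M={T} → {C,T} (+1)
site 4, node ABGMP: ABP={T} ∩ GM={C,T} → {T} (+0)
site 5, node BP: B={C} ∩ P={C} → {C} (+0)
site 5, node ABP: A={G} ∪ BP={C} → {C,G} (+1)
site 5, node GM: G={A} ∪ M={G} → {A,G} (+1)
site 5, node ABGMP: ABP={C,G} ∩ GM={A,G} → {G} (+0)
site 6, node BP: B={G} ∪ P={A} → {A,G} (+1)
site 6, node ABP: A={G} ∩ BP={A,G} → {G} (+0)
site 6, node GM: G={A} ∩ M={A} → {A} (+0)
site 6, node ABGMP: ABP={G} ∪ GM={A} → {A,G} (+1)
per-site changes: [3, 2, 3, 2, 1, 2, 2]; total = 15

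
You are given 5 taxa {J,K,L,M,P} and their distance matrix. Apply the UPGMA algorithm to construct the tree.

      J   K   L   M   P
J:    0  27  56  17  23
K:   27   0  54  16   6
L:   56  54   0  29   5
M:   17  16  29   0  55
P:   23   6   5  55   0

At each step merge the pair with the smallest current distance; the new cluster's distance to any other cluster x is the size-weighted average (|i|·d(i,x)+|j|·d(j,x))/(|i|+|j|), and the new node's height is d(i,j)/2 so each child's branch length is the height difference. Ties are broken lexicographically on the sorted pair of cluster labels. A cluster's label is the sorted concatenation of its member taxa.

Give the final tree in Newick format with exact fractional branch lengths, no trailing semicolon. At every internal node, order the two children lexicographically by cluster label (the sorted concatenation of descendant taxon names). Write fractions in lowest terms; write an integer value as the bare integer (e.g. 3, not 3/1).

((J:11,(K:8,M:8):3):91/12,(L:5/2,P:5/2):193/12)

1. join L+P (d=5) ⇒ LP; edges |L|=5/2, |P|=5/2
  updated: d(J,LP)=79/2, d(K,LP)=30, d(LP,M)=42
2. join K+M (d=16) ⇒ KM; edges |K|=8, |M|=8
  updated: d(J,KM)=22, d(KM,LP)=36
3. join J+KM (d=22) ⇒ JKM; edges |J|=11, |KM|=3
  updated: d(JKM,LP)=223/6
4. join JKM+LP (d=223/6) ⇒ JKLMP; edges |JKM|=91/12, |LP|=193/12
final tree: ((J:11,(K:8,M:8):3):91/12,(L:5/2,P:5/2):193/12)
total length: 176/3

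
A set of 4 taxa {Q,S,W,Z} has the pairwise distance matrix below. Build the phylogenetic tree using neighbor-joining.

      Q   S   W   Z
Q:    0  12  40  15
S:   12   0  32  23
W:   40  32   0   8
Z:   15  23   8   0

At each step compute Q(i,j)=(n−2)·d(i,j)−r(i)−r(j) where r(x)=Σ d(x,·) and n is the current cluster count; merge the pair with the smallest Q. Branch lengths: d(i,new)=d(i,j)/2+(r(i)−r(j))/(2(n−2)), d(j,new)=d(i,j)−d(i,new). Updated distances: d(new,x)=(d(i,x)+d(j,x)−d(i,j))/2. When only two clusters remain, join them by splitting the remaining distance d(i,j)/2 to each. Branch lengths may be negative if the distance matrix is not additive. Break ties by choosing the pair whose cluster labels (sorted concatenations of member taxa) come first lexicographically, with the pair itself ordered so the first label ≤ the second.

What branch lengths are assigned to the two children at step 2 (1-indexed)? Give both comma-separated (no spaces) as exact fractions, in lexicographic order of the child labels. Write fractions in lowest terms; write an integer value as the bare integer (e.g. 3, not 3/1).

step 1: merge (Q,S) at d=12, Q=-110; branch lengths Q→6, S→6; new cluster QS
  updated: d(QS,W)=30, d(QS,Z)=13
step 2: merge (QS,W) at d=30, Q=-51; branch lengths QS→35/2, W→25/2; new cluster QSW
  updated: d(QSW,Z)=-9/2
step 3: merge (QSW,Z) at d=-9/2; branch lengths QSW→-9/4, Z→-9/4; new cluster QSWZ
final tree: (((Q:6,S:6):35/2,W:25/2):-9/4,Z:-9/4)
total length: 75/2

35/2,25/2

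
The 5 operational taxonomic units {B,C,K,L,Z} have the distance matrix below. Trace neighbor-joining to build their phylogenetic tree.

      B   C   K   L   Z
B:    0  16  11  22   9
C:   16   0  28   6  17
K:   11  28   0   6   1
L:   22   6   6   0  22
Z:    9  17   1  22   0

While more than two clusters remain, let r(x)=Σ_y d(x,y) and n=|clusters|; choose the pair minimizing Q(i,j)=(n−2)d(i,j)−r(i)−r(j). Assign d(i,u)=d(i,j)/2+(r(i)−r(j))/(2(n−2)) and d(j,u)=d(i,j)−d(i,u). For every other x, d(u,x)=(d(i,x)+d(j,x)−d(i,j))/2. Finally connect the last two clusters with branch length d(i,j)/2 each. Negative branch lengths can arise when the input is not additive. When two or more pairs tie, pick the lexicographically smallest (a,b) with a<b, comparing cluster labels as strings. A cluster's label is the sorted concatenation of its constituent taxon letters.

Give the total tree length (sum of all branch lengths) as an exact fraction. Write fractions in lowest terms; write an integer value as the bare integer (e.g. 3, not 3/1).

217/8

1. join C+L (d=6, Q=-105) ⇒ CL; edges |C|=29/6, |L|=7/6
  updated: d(B,CL)=16, d(CL,K)=14, d(CL,Z)=33/2
2. join B+CL (d=16, Q=-101/2) ⇒ BCL; edges |B|=43/8, |CL|=85/8
  updated: d(BCL,K)=9/2, d(BCL,Z)=19/4
3. join BCL+K (d=9/2, Q=-41/4) ⇒ BCKL; edges |BCL|=33/8, |K|=3/8
  updated: d(BCKL,Z)=5/8
4. join BCKL+Z (d=5/8) ⇒ BCKLZ; edges |BCKL|=5/16, |Z|=5/16
final tree: (((B:43/8,(C:29/6,L:7/6):85/8):33/8,K:3/8):5/16,Z:5/16)
total length: 217/8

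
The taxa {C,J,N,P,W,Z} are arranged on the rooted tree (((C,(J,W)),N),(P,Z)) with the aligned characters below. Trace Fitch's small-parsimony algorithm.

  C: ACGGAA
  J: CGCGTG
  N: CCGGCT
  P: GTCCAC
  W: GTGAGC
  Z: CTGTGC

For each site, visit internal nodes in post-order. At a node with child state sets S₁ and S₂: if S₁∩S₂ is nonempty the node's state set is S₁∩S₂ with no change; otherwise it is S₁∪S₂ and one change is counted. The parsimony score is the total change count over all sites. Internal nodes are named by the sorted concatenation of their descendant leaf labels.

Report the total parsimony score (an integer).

18

[col 0] JW: children J:{C}, W:{G} ∪→ {C,G}; cost 1
[col 0] CJW: children C:{A}, JW:{C,G} ∪→ {A,C,G}; cost 1
[col 0] CJNW: children CJW:{A,C,G}, N:{C} ∩→ {C}; cost 0
[col 0] PZ: children P:{G}, Z:{C} ∪→ {C,G}; cost 1
[col 0] CJNPWZ: children CJNW:{C}, PZ:{C,G} ∩→ {C}; cost 0
[col 1] JW: children J:{G}, W:{T} ∪→ {G,T}; cost 1
[col 1] CJW: children C:{C}, JW:{G,T} ∪→ {C,G,T}; cost 1
[col 1] CJNW: children CJW:{C,G,T}, N:{C} ∩→ {C}; cost 0
[col 1] PZ: children P:{T}, Z:{T} ∩→ {T}; cost 0
[col 1] CJNPWZ: children CJNW:{C}, PZ:{T} ∪→ {C,T}; cost 1
[col 2] JW: children J:{C}, W:{G} ∪→ {C,G}; cost 1
[col 2] CJW: children C:{G}, JW:{C,G} ∩→ {G}; cost 0
[col 2] CJNW: children CJW:{G}, N:{G} ∩→ {G}; cost 0
[col 2] PZ: children P:{C}, Z:{G} ∪→ {C,G}; cost 1
[col 2] CJNPWZ: children CJNW:{G}, PZ:{C,G} ∩→ {G}; cost 0
[col 3] JW: children J:{G}, W:{A} ∪→ {A,G}; cost 1
[col 3] CJW: children C:{G}, JW:{A,G} ∩→ {G}; cost 0
[col 3] CJNW: children CJW:{G}, N:{G} ∩→ {G}; cost 0
[col 3] PZ: children P:{C}, Z:{T} ∪→ {C,T}; cost 1
[col 3] CJNPWZ: children CJNW:{G}, PZ:{C,T} ∪→ {C,G,T}; cost 1
[col 4] JW: children J:{T}, W:{G} ∪→ {G,T}; cost 1
[col 4] CJW: children C:{A}, JW:{G,T} ∪→ {A,G,T}; cost 1
[col 4] CJNW: children CJW:{A,G,T}, N:{C} ∪→ {A,C,G,T}; cost 1
[col 4] PZ: children P:{A}, Z:{G} ∪→ {A,G}; cost 1
[col 4] CJNPWZ: children CJNW:{A,C,G,T}, PZ:{A,G} ∩→ {A,G}; cost 0
[col 5] JW: children J:{G}, W:{C} ∪→ {C,G}; cost 1
[col 5] CJW: children C:{A}, JW:{C,G} ∪→ {A,C,G}; cost 1
[col 5] CJNW: children CJW:{A,C,G}, N:{T} ∪→ {A,C,G,T}; cost 1
[col 5] PZ: children P:{C}, Z:{C} ∩→ {C}; cost 0
[col 5] CJNPWZ: children CJNW:{A,C,G,T}, PZ:{C} ∩→ {C}; cost 0
per-site changes: [3, 3, 2, 3, 4, 3]; total = 18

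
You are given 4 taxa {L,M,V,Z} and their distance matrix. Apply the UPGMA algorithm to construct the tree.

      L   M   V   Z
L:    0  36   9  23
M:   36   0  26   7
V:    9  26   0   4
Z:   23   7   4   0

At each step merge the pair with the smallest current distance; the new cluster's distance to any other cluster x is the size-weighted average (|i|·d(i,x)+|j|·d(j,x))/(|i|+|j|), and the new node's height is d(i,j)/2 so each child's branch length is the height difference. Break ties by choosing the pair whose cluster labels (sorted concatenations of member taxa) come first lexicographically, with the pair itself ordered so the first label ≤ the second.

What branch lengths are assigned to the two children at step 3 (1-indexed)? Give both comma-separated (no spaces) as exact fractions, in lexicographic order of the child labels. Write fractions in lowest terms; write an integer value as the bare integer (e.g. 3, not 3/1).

7/2,23/2

1. join V+Z (d=4) ⇒ VZ; edges |V|=2, |Z|=2
  updated: d(L,VZ)=16, d(M,VZ)=33/2
2. join L+VZ (d=16) ⇒ LVZ; edges |L|=8, |VZ|=6
  updated: d(LVZ,M)=23
3. join LVZ+M (d=23) ⇒ LMVZ; edges |LVZ|=7/2, |M|=23/2
final tree: ((L:8,(V:2,Z:2):6):7/2,M:23/2)
total length: 33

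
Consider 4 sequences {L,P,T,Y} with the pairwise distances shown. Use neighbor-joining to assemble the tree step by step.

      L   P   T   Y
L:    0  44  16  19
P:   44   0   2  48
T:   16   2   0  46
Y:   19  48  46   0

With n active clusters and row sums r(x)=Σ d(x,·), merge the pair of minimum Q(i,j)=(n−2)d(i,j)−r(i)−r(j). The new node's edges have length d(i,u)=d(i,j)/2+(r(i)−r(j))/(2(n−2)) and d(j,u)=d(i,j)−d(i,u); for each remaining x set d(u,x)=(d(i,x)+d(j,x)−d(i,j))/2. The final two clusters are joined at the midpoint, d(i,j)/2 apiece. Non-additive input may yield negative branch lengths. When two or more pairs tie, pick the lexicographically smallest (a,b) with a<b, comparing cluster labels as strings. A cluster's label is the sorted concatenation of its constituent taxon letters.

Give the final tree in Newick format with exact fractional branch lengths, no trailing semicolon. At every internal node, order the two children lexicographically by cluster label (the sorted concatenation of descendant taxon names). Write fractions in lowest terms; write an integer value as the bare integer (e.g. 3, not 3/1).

step 1: merge (L,Y) at d=19, Q=-154; branch lengths L→1, Y→18; new cluster LY
  updated: d(LY,P)=73/2, d(LY,T)=43/2
step 2: merge (LY,P) at d=73/2, Q=-60; branch lengths LY→28, P→17/2; new cluster LPY
  updated: d(LPY,T)=-13/2
step 3: merge (LPY,T) at d=-13/2; branch lengths LPY→-13/4, T→-13/4; new cluster LPTY
final tree: (((L:1,Y:18):28,P:17/2):-13/4,T:-13/4)
total length: 49

(((L:1,Y:18):28,P:17/2):-13/4,T:-13/4)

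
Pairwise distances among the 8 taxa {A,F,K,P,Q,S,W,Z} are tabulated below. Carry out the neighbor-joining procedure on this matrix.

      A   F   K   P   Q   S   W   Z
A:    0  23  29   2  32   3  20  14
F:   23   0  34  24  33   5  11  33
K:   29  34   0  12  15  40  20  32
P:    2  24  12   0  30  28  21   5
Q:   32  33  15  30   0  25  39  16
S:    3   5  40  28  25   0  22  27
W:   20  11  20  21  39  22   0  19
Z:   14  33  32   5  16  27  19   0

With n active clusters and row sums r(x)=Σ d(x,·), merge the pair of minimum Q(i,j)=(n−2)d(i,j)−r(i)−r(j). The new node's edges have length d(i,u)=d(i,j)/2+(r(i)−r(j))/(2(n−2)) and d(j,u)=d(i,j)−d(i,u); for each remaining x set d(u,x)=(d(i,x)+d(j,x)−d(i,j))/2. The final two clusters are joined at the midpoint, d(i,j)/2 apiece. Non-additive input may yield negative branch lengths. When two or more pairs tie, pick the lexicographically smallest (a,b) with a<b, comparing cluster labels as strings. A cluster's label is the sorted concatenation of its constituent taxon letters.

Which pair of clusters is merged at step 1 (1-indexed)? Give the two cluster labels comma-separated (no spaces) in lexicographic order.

F,S

1. join F+S (d=5, Q=-283) ⇒ FS; edges |F|=43/12, |S|=17/12
  updated: d(A,FS)=21/2, d(FS,K)=69/2, d(FS,P)=47/2, d(FS,Q)=53/2, d(FS,W)=14, d(FS,Z)=55/2
2. join K+Q (d=15, Q=-226) ⇒ KQ; edges |K|=59/10, |Q|=91/10
  updated: d(A,KQ)=23, d(FS,KQ)=23, d(KQ,P)=27/2, d(KQ,W)=22, d(KQ,Z)=33/2
3. join FS+W (d=14, Q=-277/2) ⇒ FSW; edges |FS|=117/16, |W|=107/16
  updated: d(A,FSW)=33/4, d(FSW,KQ)=31/2, d(FSW,P)=61/4, d(FSW,Z)=65/4
4. join A+FSW (d=33/4, Q=-311/4) ⇒ AFSW; edges |A|=67/24, |FSW|=131/24
  updated: d(AFSW,KQ)=121/8, d(AFSW,P)=9/2, d(AFSW,Z)=11
5. join AFSW+KQ (d=121/8, Q=-91/2) ⇒ AFKQSW; edges |AFSW|=63/16, |KQ|=179/16
  updated: d(AFKQSW,P)=23/16, d(AFKQSW,Z)=99/16
6. join AFKQSW+P (d=23/16, Q=-101/8) ⇒ AFKPQSW; edges |AFKQSW|=21/16, |P|=1/8
  updated: d(AFKPQSW,Z)=39/8
7. join AFKPQSW+Z (d=39/8) ⇒ AFKPQSWZ; edges |AFKPQSW|=39/16, |Z|=39/16
final tree: ((((A:67/24,((F:43/12,S:17/12):117/16,W:107/16):131/24):63/16,(K:59/10,Q:91/10):179/16):21/16,P:1/8):39/16,Z:39/16)
total length: 1019/16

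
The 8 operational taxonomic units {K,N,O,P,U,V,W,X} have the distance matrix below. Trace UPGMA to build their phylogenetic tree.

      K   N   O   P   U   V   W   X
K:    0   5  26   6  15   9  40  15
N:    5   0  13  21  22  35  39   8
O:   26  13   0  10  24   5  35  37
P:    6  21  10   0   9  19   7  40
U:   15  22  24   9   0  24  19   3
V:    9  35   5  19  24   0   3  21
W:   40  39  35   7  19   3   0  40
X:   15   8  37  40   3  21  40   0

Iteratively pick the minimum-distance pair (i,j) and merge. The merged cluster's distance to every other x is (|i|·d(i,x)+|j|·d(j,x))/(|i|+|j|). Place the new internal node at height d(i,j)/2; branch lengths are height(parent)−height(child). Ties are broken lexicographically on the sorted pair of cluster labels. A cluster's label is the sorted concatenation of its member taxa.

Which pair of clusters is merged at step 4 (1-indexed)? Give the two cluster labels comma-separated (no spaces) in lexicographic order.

iteration 1: select U,X (d=3); attach at lengths (3/2, 3/2); label the merged cluster UX
  updated: d(K,UX)=15, d(N,UX)=15, d(O,UX)=61/2, d(P,UX)=49/2, d(UX,V)=45/2, d(UX,W)=59/2
iteration 2: select V,W (d=3); attach at lengths (3/2, 3/2); label the merged cluster VW
  updated: d(K,VW)=49/2, d(N,VW)=37, d(O,VW)=20, d(P,VW)=13, d(UX,VW)=26
iteration 3: select K,N (d=5); attach at lengths (5/2, 5/2); label the merged cluster KN
  updated: d(KN,O)=39/2, d(KN,P)=27/2, d(KN,UX)=15, d(KN,VW)=123/4
iteration 4: select O,P (d=10); attach at lengths (5, 5); label the merged cluster OP
  updated: d(KN,OP)=33/2, d(OP,UX)=55/2, d(OP,VW)=33/2
iteration 5: select KN,UX (d=15); attach at lengths (5, 6); label the merged cluster KNUX
  updated: d(KNUX,OP)=22, d(KNUX,VW)=227/8
iteration 6: select OP,VW (d=33/2); attach at lengths (13/4, 27/4); label the merged cluster OPVW
  updated: d(KNUX,OPVW)=403/16
iteration 7: select KNUX,OPVW (d=403/16); attach at lengths (163/32, 139/32); label the merged cluster KNOPUVWX
final tree: (((K:5/2,N:5/2):5,(U:3/2,X:3/2):6):163/32,((O:5,P:5):13/4,(V:3/2,W:3/2):27/4):139/32)
total length: 823/16

O,P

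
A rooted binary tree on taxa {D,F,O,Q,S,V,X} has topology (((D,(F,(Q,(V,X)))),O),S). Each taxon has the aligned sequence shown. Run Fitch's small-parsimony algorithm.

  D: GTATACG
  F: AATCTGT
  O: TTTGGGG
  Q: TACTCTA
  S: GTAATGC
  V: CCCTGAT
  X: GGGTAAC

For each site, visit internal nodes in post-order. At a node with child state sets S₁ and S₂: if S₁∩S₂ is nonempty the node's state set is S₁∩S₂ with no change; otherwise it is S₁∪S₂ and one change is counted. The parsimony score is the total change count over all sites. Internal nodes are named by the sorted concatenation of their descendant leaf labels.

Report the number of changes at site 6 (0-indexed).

4

[col 0] VX: children V:{C}, X:{G} ∪→ {C,G}; cost 1
[col 0] QVX: children Q:{T}, VX:{C,G} ∪→ {C,G,T}; cost 1
[col 0] FQVX: children F:{A}, QVX:{C,G,T} ∪→ {A,C,G,T}; cost 1
[col 0] DFQVX: children D:{G}, FQVX:{A,C,G,T} ∩→ {G}; cost 0
[col 0] DFOQVX: children DFQVX:{G}, O:{T} ∪→ {G,T}; cost 1
[col 0] DFOQSVX: children DFOQVX:{G,T}, S:{G} ∩→ {G}; cost 0
[col 1] VX: children V:{C}, X:{G} ∪→ {C,G}; cost 1
[col 1] QVX: children Q:{A}, VX:{C,G} ∪→ {A,C,G}; cost 1
[col 1] FQVX: children F:{A}, QVX:{A,C,G} ∩→ {A}; cost 0
[col 1] DFQVX: children D:{T}, FQVX:{A} ∪→ {A,T}; cost 1
[col 1] DFOQVX: children DFQVX:{A,T}, O:{T} ∩→ {T}; cost 0
[col 1] DFOQSVX: children DFOQVX:{T}, S:{T} ∩→ {T}; cost 0
[col 2] VX: children V:{C}, X:{G} ∪→ {C,G}; cost 1
[col 2] QVX: children Q:{C}, VX:{C,G} ∩→ {C}; cost 0
[col 2] FQVX: children F:{T}, QVX:{C} ∪→ {C,T}; cost 1
[col 2] DFQVX: children D:{A}, FQVX:{C,T} ∪→ {A,C,T}; cost 1
[col 2] DFOQVX: children DFQVX:{A,C,T}, O:{T} ∩→ {T}; cost 0
[col 2] DFOQSVX: children DFOQVX:{T}, S:{A} ∪→ {A,T}; cost 1
[col 3] VX: children V:{T}, X:{T} ∩→ {T}; cost 0
[col 3] QVX: children Q:{T}, VX:{T} ∩→ {T}; cost 0
[col 3] FQVX: children F:{C}, QVX:{T} ∪→ {C,T}; cost 1
[col 3] DFQVX: children D:{T}, FQVX:{C,T} ∩→ {T}; cost 0
[col 3] DFOQVX: children DFQVX:{T}, O:{G} ∪→ {G,T}; cost 1
[col 3] DFOQSVX: children DFOQVX:{G,T}, S:{A} ∪→ {A,G,T}; cost 1
[col 4] VX: children V:{G}, X:{A} ∪→ {A,G}; cost 1
[col 4] QVX: children Q:{C}, VX:{A,G} ∪→ {A,C,G}; cost 1
[col 4] FQVX: children F:{T}, QVX:{A,C,G} ∪→ {A,C,G,T}; cost 1
[col 4] DFQVX: children D:{A}, FQVX:{A,C,G,T} ∩→ {A}; cost 0
[col 4] DFOQVX: children DFQVX:{A}, O:{G} ∪→ {A,G}; cost 1
[col 4] DFOQSVX: children DFOQVX:{A,G}, S:{T} ∪→ {A,G,T}; cost 1
[col 5] VX: children V:{A}, X:{A} ∩→ {A}; cost 0
[col 5] QVX: children Q:{T}, VX:{A} ∪→ {A,T}; cost 1
[col 5] FQVX: children F:{G}, QVX:{A,T} ∪→ {A,G,T}; cost 1
[col 5] DFQVX: children D:{C}, FQVX:{A,G,T} ∪→ {A,C,G,T}; cost 1
[col 5] DFOQVX: children DFQVX:{A,C,G,T}, O:{G} ∩→ {G}; cost 0
[col 5] DFOQSVX: children DFOQVX:{G}, S:{G} ∩→ {G}; cost 0
[col 6] VX: children V:{T}, X:{C} ∪→ {C,T}; cost 1
[col 6] QVX: children Q:{A}, VX:{C,T} ∪→ {A,C,T}; cost 1
[col 6] FQVX: children F:{T}, QVX:{A,C,T} ∩→ {T}; cost 0
[col 6] DFQVX: children D:{G}, FQVX:{T} ∪→ {G,T}; cost 1
[col 6] DFOQVX: children DFQVX:{G,T}, O:{G} ∩→ {G}; cost 0
[col 6] DFOQSVX: children DFOQVX:{G}, S:{C} ∪→ {C,G}; cost 1
per-site changes: [4, 3, 4, 3, 5, 3, 4]; total = 26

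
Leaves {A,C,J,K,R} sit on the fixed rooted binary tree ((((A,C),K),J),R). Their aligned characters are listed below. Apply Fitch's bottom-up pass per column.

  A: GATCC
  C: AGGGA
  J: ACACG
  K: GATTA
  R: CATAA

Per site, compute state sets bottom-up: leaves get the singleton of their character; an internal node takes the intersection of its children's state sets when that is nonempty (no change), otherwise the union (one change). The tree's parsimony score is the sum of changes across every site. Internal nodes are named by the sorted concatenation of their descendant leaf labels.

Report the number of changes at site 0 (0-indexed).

3

[col 0] AC: children A:{G}, C:{A} ∪→ {A,G}; cost 1
[col 0] ACK: children AC:{A,G}, K:{G} ∩→ {G}; cost 0
[col 0] ACJK: children ACK:{G}, J:{A} ∪→ {A,G}; cost 1
[col 0] ACJKR: children ACJK:{A,G}, R:{C} ∪→ {A,C,G}; cost 1
[col 1] AC: children A:{A}, C:{G} ∪→ {A,G}; cost 1
[col 1] ACK: children AC:{A,G}, K:{A} ∩→ {A}; cost 0
[col 1] ACJK: children ACK:{A}, J:{C} ∪→ {A,C}; cost 1
[col 1] ACJKR: children ACJK:{A,C}, R:{A} ∩→ {A}; cost 0
[col 2] AC: children A:{T}, C:{G} ∪→ {G,T}; cost 1
[col 2] ACK: children AC:{G,T}, K:{T} ∩→ {T}; cost 0
[col 2] ACJK: children ACK:{T}, J:{A} ∪→ {A,T}; cost 1
[col 2] ACJKR: children ACJK:{A,T}, R:{T} ∩→ {T}; cost 0
[col 3] AC: children A:{C}, C:{G} ∪→ {C,G}; cost 1
[col 3] ACK: children AC:{C,G}, K:{T} ∪→ {C,G,T}; cost 1
[col 3] ACJK: children ACK:{C,G,T}, J:{C} ∩→ {C}; cost 0
[col 3] ACJKR: children ACJK:{C}, R:{A} ∪→ {A,C}; cost 1
[col 4] AC: children A:{C}, C:{A} ∪→ {A,C}; cost 1
[col 4] ACK: children AC:{A,C}, K:{A} ∩→ {A}; cost 0
[col 4] ACJK: children ACK:{A}, J:{G} ∪→ {A,G}; cost 1
[col 4] ACJKR: children ACJK:{A,G}, R:{A} ∩→ {A}; cost 0
per-site changes: [3, 2, 2, 3, 2]; total = 12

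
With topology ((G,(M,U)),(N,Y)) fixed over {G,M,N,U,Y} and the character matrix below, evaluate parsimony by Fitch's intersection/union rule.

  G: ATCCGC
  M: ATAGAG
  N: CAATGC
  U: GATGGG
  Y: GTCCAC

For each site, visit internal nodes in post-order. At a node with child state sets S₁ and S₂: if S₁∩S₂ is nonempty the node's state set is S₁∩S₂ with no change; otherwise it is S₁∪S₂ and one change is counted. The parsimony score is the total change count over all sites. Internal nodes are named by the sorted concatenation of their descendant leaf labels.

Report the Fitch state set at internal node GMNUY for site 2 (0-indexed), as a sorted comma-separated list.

[col 0] MU: children M:{A}, U:{G} ∪→ {A,G}; cost 1
[col 0] GMU: children G:{A}, MU:{A,G} ∩→ {A}; cost 0
[col 0] NY: children N:{C}, Y:{G} ∪→ {C,G}; cost 1
[col 0] GMNUY: children GMU:{A}, NY:{C,G} ∪→ {A,C,G}; cost 1
[col 1] MU: children M:{T}, U:{A} ∪→ {A,T}; cost 1
[col 1] GMU: children G:{T}, MU:{A,T} ∩→ {T}; cost 0
[col 1] NY: children N:{A}, Y:{T} ∪→ {A,T}; cost 1
[col 1] GMNUY: children GMU:{T}, NY:{A,T} ∩→ {T}; cost 0
[col 2] MU: children M:{A}, U:{T} ∪→ {A,T}; cost 1
[col 2] GMU: children G:{C}, MU:{A,T} ∪→ {A,C,T}; cost 1
[col 2] NY: children N:{A}, Y:{C} ∪→ {A,C}; cost 1
[col 2] GMNUY: children GMU:{A,C,T}, NY:{A,C} ∩→ {A,C}; cost 0
[col 3] MU: children M:{G}, U:{G} ∩→ {G}; cost 0
[col 3] GMU: children G:{C}, MU:{G} ∪→ {C,G}; cost 1
[col 3] NY: children N:{T}, Y:{C} ∪→ {C,T}; cost 1
[col 3] GMNUY: children GMU:{C,G}, NY:{C,T} ∩→ {C}; cost 0
[col 4] MU: children M:{A}, U:{G} ∪→ {A,G}; cost 1
[col 4] GMU: children G:{G}, MU:{A,G} ∩→ {G}; cost 0
[col 4] NY: children N:{G}, Y:{A} ∪→ {A,G}; cost 1
[col 4] GMNUY: children GMU:{G}, NY:{A,G} ∩→ {G}; cost 0
[col 5] MU: children M:{G}, U:{G} ∩→ {G}; cost 0
[col 5] GMU: children G:{C}, MU:{G} ∪→ {C,G}; cost 1
[col 5] NY: children N:{C}, Y:{C} ∩→ {C}; cost 0
[col 5] GMNUY: children GMU:{C,G}, NY:{C} ∩→ {C}; cost 0
per-site changes: [3, 2, 3, 2, 2, 1]; total = 13

A,C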